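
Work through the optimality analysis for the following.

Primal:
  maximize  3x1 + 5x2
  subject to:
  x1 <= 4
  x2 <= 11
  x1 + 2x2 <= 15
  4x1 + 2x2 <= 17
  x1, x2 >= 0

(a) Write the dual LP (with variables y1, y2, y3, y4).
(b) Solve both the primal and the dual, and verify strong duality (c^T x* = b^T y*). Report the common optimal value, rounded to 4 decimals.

The standard primal-dual pair for 'max c^T x s.t. A x <= b, x >= 0' is:
  Dual:  min b^T y  s.t.  A^T y >= c,  y >= 0.

So the dual LP is:
  minimize  4y1 + 11y2 + 15y3 + 17y4
  subject to:
    y1 + y3 + 4y4 >= 3
    y2 + 2y3 + 2y4 >= 5
    y1, y2, y3, y4 >= 0

Solving the primal: x* = (0.6667, 7.1667).
  primal value c^T x* = 37.8333.
Solving the dual: y* = (0, 0, 2.3333, 0.1667).
  dual value b^T y* = 37.8333.
Strong duality: c^T x* = b^T y*. Confirmed.

37.8333


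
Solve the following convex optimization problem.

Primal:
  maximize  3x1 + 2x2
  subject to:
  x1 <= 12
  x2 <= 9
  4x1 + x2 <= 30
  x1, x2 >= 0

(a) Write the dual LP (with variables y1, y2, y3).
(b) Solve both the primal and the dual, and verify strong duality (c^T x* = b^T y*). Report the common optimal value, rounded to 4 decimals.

The standard primal-dual pair for 'max c^T x s.t. A x <= b, x >= 0' is:
  Dual:  min b^T y  s.t.  A^T y >= c,  y >= 0.

So the dual LP is:
  minimize  12y1 + 9y2 + 30y3
  subject to:
    y1 + 4y3 >= 3
    y2 + y3 >= 2
    y1, y2, y3 >= 0

Solving the primal: x* = (5.25, 9).
  primal value c^T x* = 33.75.
Solving the dual: y* = (0, 1.25, 0.75).
  dual value b^T y* = 33.75.
Strong duality: c^T x* = b^T y*. Confirmed.

33.75


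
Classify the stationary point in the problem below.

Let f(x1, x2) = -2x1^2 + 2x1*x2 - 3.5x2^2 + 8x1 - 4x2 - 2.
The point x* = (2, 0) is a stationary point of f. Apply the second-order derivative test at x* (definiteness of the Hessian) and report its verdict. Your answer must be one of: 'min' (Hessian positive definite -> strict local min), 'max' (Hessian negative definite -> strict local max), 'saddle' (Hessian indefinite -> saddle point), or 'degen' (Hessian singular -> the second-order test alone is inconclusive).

Compute the Hessian H = grad^2 f:
  H = [[-4, 2], [2, -7]]
Verify stationarity: grad f(x*) = H x* + g = (0, 0).
Eigenvalues of H: -8, -3.
Both eigenvalues < 0, so H is negative definite -> x* is a strict local max.

max


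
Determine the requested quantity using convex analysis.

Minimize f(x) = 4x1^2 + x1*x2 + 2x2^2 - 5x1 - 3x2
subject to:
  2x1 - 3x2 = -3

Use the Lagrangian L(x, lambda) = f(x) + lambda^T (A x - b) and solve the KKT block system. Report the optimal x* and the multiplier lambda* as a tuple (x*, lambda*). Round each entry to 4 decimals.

Form the Lagrangian:
  L(x, lambda) = (1/2) x^T Q x + c^T x + lambda^T (A x - b)
Stationarity (grad_x L = 0): Q x + c + A^T lambda = 0.
Primal feasibility: A x = b.

This gives the KKT block system:
  [ Q   A^T ] [ x     ]   [-c ]
  [ A    0  ] [ lambda ] = [ b ]

Solving the linear system:
  x*      = (0.3, 1.2)
  lambda* = (0.7)
  f(x*)   = -1.5

x* = (0.3, 1.2), lambda* = (0.7)


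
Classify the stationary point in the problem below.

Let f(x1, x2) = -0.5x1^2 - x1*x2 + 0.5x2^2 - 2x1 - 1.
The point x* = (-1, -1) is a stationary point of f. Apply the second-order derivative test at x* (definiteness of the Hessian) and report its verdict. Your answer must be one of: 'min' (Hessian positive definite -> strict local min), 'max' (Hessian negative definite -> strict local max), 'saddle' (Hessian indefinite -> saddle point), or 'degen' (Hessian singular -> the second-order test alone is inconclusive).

Compute the Hessian H = grad^2 f:
  H = [[-1, -1], [-1, 1]]
Verify stationarity: grad f(x*) = H x* + g = (0, 0).
Eigenvalues of H: -1.4142, 1.4142.
Eigenvalues have mixed signs, so H is indefinite -> x* is a saddle point.

saddle


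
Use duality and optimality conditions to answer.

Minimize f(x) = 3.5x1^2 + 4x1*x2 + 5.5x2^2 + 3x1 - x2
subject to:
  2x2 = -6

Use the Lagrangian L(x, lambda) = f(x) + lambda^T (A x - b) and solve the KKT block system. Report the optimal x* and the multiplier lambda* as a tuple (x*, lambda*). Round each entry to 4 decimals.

Form the Lagrangian:
  L(x, lambda) = (1/2) x^T Q x + c^T x + lambda^T (A x - b)
Stationarity (grad_x L = 0): Q x + c + A^T lambda = 0.
Primal feasibility: A x = b.

This gives the KKT block system:
  [ Q   A^T ] [ x     ]   [-c ]
  [ A    0  ] [ lambda ] = [ b ]

Solving the linear system:
  x*      = (1.2857, -3)
  lambda* = (14.4286)
  f(x*)   = 46.7143

x* = (1.2857, -3), lambda* = (14.4286)


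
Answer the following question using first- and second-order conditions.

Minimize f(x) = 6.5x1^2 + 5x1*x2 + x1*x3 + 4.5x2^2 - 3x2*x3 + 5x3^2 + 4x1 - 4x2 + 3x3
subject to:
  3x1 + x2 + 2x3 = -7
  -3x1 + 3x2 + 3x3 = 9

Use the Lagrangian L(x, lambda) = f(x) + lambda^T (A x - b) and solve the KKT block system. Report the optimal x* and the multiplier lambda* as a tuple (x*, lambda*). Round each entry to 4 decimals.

Form the Lagrangian:
  L(x, lambda) = (1/2) x^T Q x + c^T x + lambda^T (A x - b)
Stationarity (grad_x L = 0): Q x + c + A^T lambda = 0.
Primal feasibility: A x = b.

This gives the KKT block system:
  [ Q   A^T ] [ x     ]   [-c ]
  [ A    0  ] [ lambda ] = [ b ]

Solving the linear system:
  x*      = (-2.3536, 1.2321, -0.5857)
  lambda* = (5.9857, -1.0214)
  f(x*)   = 17.4964

x* = (-2.3536, 1.2321, -0.5857), lambda* = (5.9857, -1.0214)


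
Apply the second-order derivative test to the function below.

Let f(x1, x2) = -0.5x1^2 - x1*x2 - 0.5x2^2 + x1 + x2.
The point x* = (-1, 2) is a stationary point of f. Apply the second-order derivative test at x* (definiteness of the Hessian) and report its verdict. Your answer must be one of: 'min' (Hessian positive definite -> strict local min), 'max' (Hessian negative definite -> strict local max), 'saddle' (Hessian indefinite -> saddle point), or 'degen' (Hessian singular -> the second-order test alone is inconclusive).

Compute the Hessian H = grad^2 f:
  H = [[-1, -1], [-1, -1]]
Verify stationarity: grad f(x*) = H x* + g = (0, 0).
Eigenvalues of H: -2, 0.
H has a zero eigenvalue (singular; negative semidefinite but not definite), so H is neither positive definite, negative definite, nor indefinite. The second-order test alone is inconclusive -> degen.
(Indeed, f is constant along the null direction of H through x*, so x* is not a strict local extremum.)

degen


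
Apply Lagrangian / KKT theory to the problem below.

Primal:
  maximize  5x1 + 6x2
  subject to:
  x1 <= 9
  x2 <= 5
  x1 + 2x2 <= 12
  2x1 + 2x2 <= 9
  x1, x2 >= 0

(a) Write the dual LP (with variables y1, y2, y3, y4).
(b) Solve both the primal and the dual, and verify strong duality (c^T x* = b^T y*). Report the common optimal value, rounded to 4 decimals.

The standard primal-dual pair for 'max c^T x s.t. A x <= b, x >= 0' is:
  Dual:  min b^T y  s.t.  A^T y >= c,  y >= 0.

So the dual LP is:
  minimize  9y1 + 5y2 + 12y3 + 9y4
  subject to:
    y1 + y3 + 2y4 >= 5
    y2 + 2y3 + 2y4 >= 6
    y1, y2, y3, y4 >= 0

Solving the primal: x* = (0, 4.5).
  primal value c^T x* = 27.
Solving the dual: y* = (0, 0, 0, 3).
  dual value b^T y* = 27.
Strong duality: c^T x* = b^T y*. Confirmed.

27


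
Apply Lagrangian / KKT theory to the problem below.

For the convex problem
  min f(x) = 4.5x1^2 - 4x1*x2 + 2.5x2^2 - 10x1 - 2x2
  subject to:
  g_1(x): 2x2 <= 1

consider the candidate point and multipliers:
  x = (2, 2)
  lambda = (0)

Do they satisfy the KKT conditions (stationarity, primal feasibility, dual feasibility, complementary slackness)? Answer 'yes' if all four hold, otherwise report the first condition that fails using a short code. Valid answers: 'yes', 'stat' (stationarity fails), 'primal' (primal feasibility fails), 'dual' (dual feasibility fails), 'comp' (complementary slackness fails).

Gradient of f: grad f(x) = Q x + c = (0, 0)
Constraint values g_i(x) = a_i^T x - b_i:
  g_1((2, 2)) = 3
Stationarity residual: grad f(x) + sum_i lambda_i a_i = (0, 0)
  -> stationarity OK
Primal feasibility (all g_i <= 0): FAILS
Dual feasibility (all lambda_i >= 0): OK
Complementary slackness (lambda_i * g_i(x) = 0 for all i): OK

Verdict: the first failing condition is primal_feasibility -> primal.

primal


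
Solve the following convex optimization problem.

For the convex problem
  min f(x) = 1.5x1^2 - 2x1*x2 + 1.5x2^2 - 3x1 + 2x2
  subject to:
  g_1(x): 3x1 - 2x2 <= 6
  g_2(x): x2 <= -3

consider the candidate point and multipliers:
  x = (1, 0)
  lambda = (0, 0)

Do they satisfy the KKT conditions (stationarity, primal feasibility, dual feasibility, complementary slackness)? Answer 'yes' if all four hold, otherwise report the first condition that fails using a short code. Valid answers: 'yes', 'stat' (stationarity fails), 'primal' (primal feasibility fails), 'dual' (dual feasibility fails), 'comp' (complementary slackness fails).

Gradient of f: grad f(x) = Q x + c = (0, 0)
Constraint values g_i(x) = a_i^T x - b_i:
  g_1((1, 0)) = -3
  g_2((1, 0)) = 3
Stationarity residual: grad f(x) + sum_i lambda_i a_i = (0, 0)
  -> stationarity OK
Primal feasibility (all g_i <= 0): FAILS
Dual feasibility (all lambda_i >= 0): OK
Complementary slackness (lambda_i * g_i(x) = 0 for all i): OK

Verdict: the first failing condition is primal_feasibility -> primal.

primal


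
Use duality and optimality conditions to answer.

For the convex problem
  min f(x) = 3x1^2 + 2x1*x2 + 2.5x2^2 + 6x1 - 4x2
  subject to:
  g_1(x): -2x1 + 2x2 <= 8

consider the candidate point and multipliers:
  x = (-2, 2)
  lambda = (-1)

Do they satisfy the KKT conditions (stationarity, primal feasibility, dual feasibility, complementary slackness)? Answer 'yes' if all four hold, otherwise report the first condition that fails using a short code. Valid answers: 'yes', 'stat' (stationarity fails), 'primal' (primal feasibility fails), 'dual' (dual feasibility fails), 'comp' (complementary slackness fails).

Gradient of f: grad f(x) = Q x + c = (-2, 2)
Constraint values g_i(x) = a_i^T x - b_i:
  g_1((-2, 2)) = 0
Stationarity residual: grad f(x) + sum_i lambda_i a_i = (0, 0)
  -> stationarity OK
Primal feasibility (all g_i <= 0): OK
Dual feasibility (all lambda_i >= 0): FAILS
Complementary slackness (lambda_i * g_i(x) = 0 for all i): OK

Verdict: the first failing condition is dual_feasibility -> dual.

dual


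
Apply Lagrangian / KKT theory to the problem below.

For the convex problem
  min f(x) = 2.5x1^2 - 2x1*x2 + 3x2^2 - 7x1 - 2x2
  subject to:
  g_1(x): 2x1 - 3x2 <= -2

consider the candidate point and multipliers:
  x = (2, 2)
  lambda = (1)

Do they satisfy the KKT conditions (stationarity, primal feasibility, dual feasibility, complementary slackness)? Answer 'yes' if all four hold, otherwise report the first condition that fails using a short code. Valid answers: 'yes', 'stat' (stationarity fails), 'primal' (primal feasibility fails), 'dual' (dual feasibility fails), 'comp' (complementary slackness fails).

Gradient of f: grad f(x) = Q x + c = (-1, 6)
Constraint values g_i(x) = a_i^T x - b_i:
  g_1((2, 2)) = 0
Stationarity residual: grad f(x) + sum_i lambda_i a_i = (1, 3)
  -> stationarity FAILS
Primal feasibility (all g_i <= 0): OK
Dual feasibility (all lambda_i >= 0): OK
Complementary slackness (lambda_i * g_i(x) = 0 for all i): OK

Verdict: the first failing condition is stationarity -> stat.

stat


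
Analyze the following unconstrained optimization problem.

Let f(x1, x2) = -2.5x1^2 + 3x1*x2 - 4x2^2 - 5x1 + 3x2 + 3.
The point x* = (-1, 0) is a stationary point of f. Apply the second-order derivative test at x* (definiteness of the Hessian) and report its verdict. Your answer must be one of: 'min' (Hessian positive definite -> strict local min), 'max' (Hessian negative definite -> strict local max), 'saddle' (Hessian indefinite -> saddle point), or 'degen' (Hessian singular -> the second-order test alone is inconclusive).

Compute the Hessian H = grad^2 f:
  H = [[-5, 3], [3, -8]]
Verify stationarity: grad f(x*) = H x* + g = (0, 0).
Eigenvalues of H: -9.8541, -3.1459.
Both eigenvalues < 0, so H is negative definite -> x* is a strict local max.

max


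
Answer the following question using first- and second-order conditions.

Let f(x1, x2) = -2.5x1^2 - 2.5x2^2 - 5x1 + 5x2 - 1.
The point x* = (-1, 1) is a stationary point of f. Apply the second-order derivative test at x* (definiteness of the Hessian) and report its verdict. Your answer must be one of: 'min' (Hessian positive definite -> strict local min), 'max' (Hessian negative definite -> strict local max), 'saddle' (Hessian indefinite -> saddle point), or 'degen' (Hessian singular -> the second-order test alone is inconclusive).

Compute the Hessian H = grad^2 f:
  H = [[-5, 0], [0, -5]]
Verify stationarity: grad f(x*) = H x* + g = (0, 0).
Eigenvalues of H: -5, -5.
Both eigenvalues < 0, so H is negative definite -> x* is a strict local max.

max


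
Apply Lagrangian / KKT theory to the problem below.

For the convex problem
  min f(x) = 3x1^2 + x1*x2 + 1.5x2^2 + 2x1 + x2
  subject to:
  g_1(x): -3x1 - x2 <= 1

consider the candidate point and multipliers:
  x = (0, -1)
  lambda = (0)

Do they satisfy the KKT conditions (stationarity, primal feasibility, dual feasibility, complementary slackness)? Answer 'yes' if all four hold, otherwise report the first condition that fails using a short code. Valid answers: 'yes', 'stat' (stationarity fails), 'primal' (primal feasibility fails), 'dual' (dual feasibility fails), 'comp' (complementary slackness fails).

Gradient of f: grad f(x) = Q x + c = (1, -2)
Constraint values g_i(x) = a_i^T x - b_i:
  g_1((0, -1)) = 0
Stationarity residual: grad f(x) + sum_i lambda_i a_i = (1, -2)
  -> stationarity FAILS
Primal feasibility (all g_i <= 0): OK
Dual feasibility (all lambda_i >= 0): OK
Complementary slackness (lambda_i * g_i(x) = 0 for all i): OK

Verdict: the first failing condition is stationarity -> stat.

stat


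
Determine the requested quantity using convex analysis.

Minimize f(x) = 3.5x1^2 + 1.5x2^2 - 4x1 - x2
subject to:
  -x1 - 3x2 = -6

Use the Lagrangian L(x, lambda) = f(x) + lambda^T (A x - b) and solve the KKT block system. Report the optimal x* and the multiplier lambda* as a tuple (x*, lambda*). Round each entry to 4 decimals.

Form the Lagrangian:
  L(x, lambda) = (1/2) x^T Q x + c^T x + lambda^T (A x - b)
Stationarity (grad_x L = 0): Q x + c + A^T lambda = 0.
Primal feasibility: A x = b.

This gives the KKT block system:
  [ Q   A^T ] [ x     ]   [-c ]
  [ A    0  ] [ lambda ] = [ b ]

Solving the linear system:
  x*      = (0.7727, 1.7424)
  lambda* = (1.4091)
  f(x*)   = 1.8106

x* = (0.7727, 1.7424), lambda* = (1.4091)


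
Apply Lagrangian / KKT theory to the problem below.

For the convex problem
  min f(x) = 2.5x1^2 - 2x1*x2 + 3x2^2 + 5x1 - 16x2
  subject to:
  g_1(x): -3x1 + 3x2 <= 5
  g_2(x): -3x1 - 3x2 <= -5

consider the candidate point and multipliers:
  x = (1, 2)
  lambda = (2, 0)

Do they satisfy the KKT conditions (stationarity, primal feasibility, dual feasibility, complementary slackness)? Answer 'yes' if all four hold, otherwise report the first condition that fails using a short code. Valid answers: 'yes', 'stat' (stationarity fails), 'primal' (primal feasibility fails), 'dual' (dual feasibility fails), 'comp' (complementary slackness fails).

Gradient of f: grad f(x) = Q x + c = (6, -6)
Constraint values g_i(x) = a_i^T x - b_i:
  g_1((1, 2)) = -2
  g_2((1, 2)) = -4
Stationarity residual: grad f(x) + sum_i lambda_i a_i = (0, 0)
  -> stationarity OK
Primal feasibility (all g_i <= 0): OK
Dual feasibility (all lambda_i >= 0): OK
Complementary slackness (lambda_i * g_i(x) = 0 for all i): FAILS

Verdict: the first failing condition is complementary_slackness -> comp.

comp


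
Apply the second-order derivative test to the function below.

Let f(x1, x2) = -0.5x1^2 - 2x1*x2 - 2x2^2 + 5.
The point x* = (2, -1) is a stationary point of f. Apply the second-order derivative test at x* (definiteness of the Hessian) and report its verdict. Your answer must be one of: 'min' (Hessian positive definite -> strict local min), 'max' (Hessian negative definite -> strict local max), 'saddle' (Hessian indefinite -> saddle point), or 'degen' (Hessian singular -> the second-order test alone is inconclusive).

Compute the Hessian H = grad^2 f:
  H = [[-1, -2], [-2, -4]]
Verify stationarity: grad f(x*) = H x* + g = (0, 0).
Eigenvalues of H: -5, 0.
H has a zero eigenvalue (singular; negative semidefinite but not definite), so H is neither positive definite, negative definite, nor indefinite. The second-order test alone is inconclusive -> degen.
(Indeed, f is constant along the null direction of H through x*, so x* is not a strict local extremum.)

degen


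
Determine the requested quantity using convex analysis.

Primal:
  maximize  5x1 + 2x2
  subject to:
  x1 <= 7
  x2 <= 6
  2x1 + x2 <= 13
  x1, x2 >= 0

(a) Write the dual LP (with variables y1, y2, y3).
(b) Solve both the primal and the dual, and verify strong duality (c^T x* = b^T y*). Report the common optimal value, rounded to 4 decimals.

The standard primal-dual pair for 'max c^T x s.t. A x <= b, x >= 0' is:
  Dual:  min b^T y  s.t.  A^T y >= c,  y >= 0.

So the dual LP is:
  minimize  7y1 + 6y2 + 13y3
  subject to:
    y1 + 2y3 >= 5
    y2 + y3 >= 2
    y1, y2, y3 >= 0

Solving the primal: x* = (6.5, 0).
  primal value c^T x* = 32.5.
Solving the dual: y* = (0, 0, 2.5).
  dual value b^T y* = 32.5.
Strong duality: c^T x* = b^T y*. Confirmed.

32.5


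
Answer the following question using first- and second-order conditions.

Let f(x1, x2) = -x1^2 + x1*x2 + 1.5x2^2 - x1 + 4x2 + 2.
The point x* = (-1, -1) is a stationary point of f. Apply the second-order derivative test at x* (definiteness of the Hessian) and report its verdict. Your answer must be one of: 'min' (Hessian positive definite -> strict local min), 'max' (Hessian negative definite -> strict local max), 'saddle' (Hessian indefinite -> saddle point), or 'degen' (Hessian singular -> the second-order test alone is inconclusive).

Compute the Hessian H = grad^2 f:
  H = [[-2, 1], [1, 3]]
Verify stationarity: grad f(x*) = H x* + g = (0, 0).
Eigenvalues of H: -2.1926, 3.1926.
Eigenvalues have mixed signs, so H is indefinite -> x* is a saddle point.

saddle


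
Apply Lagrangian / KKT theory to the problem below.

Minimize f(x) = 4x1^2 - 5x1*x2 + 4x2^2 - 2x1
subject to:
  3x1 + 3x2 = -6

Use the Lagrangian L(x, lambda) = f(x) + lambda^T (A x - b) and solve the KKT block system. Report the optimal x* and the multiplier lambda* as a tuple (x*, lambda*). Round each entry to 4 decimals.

Form the Lagrangian:
  L(x, lambda) = (1/2) x^T Q x + c^T x + lambda^T (A x - b)
Stationarity (grad_x L = 0): Q x + c + A^T lambda = 0.
Primal feasibility: A x = b.

This gives the KKT block system:
  [ Q   A^T ] [ x     ]   [-c ]
  [ A    0  ] [ lambda ] = [ b ]

Solving the linear system:
  x*      = (-0.9231, -1.0769)
  lambda* = (1.3333)
  f(x*)   = 4.9231

x* = (-0.9231, -1.0769), lambda* = (1.3333)


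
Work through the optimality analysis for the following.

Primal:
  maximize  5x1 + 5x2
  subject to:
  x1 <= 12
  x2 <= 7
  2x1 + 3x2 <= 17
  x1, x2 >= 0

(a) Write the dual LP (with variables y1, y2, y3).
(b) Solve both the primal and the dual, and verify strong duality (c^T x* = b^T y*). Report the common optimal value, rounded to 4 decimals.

The standard primal-dual pair for 'max c^T x s.t. A x <= b, x >= 0' is:
  Dual:  min b^T y  s.t.  A^T y >= c,  y >= 0.

So the dual LP is:
  minimize  12y1 + 7y2 + 17y3
  subject to:
    y1 + 2y3 >= 5
    y2 + 3y3 >= 5
    y1, y2, y3 >= 0

Solving the primal: x* = (8.5, 0).
  primal value c^T x* = 42.5.
Solving the dual: y* = (0, 0, 2.5).
  dual value b^T y* = 42.5.
Strong duality: c^T x* = b^T y*. Confirmed.

42.5


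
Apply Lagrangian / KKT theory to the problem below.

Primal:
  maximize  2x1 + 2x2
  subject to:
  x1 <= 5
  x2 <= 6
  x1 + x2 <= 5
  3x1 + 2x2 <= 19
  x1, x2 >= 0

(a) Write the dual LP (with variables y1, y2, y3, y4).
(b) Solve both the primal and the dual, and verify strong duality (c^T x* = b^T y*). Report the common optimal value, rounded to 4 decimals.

The standard primal-dual pair for 'max c^T x s.t. A x <= b, x >= 0' is:
  Dual:  min b^T y  s.t.  A^T y >= c,  y >= 0.

So the dual LP is:
  minimize  5y1 + 6y2 + 5y3 + 19y4
  subject to:
    y1 + y3 + 3y4 >= 2
    y2 + y3 + 2y4 >= 2
    y1, y2, y3, y4 >= 0

Solving the primal: x* = (5, 0).
  primal value c^T x* = 10.
Solving the dual: y* = (0, 0, 2, 0).
  dual value b^T y* = 10.
Strong duality: c^T x* = b^T y*. Confirmed.

10


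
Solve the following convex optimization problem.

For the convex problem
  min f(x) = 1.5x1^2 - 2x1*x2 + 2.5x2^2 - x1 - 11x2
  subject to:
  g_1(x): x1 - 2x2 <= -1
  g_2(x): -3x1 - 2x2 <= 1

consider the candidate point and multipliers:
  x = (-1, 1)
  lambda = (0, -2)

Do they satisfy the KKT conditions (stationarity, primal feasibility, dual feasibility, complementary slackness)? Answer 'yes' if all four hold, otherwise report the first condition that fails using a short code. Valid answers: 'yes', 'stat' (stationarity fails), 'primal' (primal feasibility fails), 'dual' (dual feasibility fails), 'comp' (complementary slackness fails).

Gradient of f: grad f(x) = Q x + c = (-6, -4)
Constraint values g_i(x) = a_i^T x - b_i:
  g_1((-1, 1)) = -2
  g_2((-1, 1)) = 0
Stationarity residual: grad f(x) + sum_i lambda_i a_i = (0, 0)
  -> stationarity OK
Primal feasibility (all g_i <= 0): OK
Dual feasibility (all lambda_i >= 0): FAILS
Complementary slackness (lambda_i * g_i(x) = 0 for all i): OK

Verdict: the first failing condition is dual_feasibility -> dual.

dual


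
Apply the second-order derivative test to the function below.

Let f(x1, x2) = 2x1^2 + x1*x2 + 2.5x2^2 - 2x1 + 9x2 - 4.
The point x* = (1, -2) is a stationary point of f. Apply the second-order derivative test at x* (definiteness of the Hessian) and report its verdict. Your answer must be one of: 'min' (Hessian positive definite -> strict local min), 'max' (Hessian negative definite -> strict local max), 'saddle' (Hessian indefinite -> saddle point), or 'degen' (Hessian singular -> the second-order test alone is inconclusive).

Compute the Hessian H = grad^2 f:
  H = [[4, 1], [1, 5]]
Verify stationarity: grad f(x*) = H x* + g = (0, 0).
Eigenvalues of H: 3.382, 5.618.
Both eigenvalues > 0, so H is positive definite -> x* is a strict local min.

min


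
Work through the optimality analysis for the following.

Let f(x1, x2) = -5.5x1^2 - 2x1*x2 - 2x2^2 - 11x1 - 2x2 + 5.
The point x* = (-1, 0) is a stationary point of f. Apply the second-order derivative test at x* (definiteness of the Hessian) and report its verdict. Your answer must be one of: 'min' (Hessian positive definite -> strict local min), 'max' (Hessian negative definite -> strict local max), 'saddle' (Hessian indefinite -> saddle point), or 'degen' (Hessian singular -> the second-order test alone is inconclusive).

Compute the Hessian H = grad^2 f:
  H = [[-11, -2], [-2, -4]]
Verify stationarity: grad f(x*) = H x* + g = (0, 0).
Eigenvalues of H: -11.5311, -3.4689.
Both eigenvalues < 0, so H is negative definite -> x* is a strict local max.

max


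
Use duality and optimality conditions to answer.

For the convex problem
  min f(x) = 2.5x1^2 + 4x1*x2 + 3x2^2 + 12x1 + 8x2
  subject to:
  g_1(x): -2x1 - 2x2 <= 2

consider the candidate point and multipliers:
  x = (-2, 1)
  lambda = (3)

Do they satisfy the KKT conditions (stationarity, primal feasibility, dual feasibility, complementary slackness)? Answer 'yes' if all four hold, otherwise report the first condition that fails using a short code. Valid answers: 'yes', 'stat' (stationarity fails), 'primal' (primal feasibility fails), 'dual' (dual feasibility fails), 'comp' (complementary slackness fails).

Gradient of f: grad f(x) = Q x + c = (6, 6)
Constraint values g_i(x) = a_i^T x - b_i:
  g_1((-2, 1)) = 0
Stationarity residual: grad f(x) + sum_i lambda_i a_i = (0, 0)
  -> stationarity OK
Primal feasibility (all g_i <= 0): OK
Dual feasibility (all lambda_i >= 0): OK
Complementary slackness (lambda_i * g_i(x) = 0 for all i): OK

Verdict: yes, KKT holds.

yes


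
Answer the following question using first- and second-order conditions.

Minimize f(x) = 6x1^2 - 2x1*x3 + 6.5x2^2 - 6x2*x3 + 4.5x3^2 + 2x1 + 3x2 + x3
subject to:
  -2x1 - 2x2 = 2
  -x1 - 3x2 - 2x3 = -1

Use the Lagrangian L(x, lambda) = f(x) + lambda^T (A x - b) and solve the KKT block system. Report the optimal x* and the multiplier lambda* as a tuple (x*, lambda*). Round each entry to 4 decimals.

Form the Lagrangian:
  L(x, lambda) = (1/2) x^T Q x + c^T x + lambda^T (A x - b)
Stationarity (grad_x L = 0): Q x + c + A^T lambda = 0.
Primal feasibility: A x = b.

This gives the KKT block system:
  [ Q   A^T ] [ x     ]   [-c ]
  [ A    0  ] [ lambda ] = [ b ]

Solving the linear system:
  x*      = (-1.0714, 0.0714, 0.9286)
  lambda* = (-9.125, 5.5357)
  f(x*)   = 11.3929

x* = (-1.0714, 0.0714, 0.9286), lambda* = (-9.125, 5.5357)


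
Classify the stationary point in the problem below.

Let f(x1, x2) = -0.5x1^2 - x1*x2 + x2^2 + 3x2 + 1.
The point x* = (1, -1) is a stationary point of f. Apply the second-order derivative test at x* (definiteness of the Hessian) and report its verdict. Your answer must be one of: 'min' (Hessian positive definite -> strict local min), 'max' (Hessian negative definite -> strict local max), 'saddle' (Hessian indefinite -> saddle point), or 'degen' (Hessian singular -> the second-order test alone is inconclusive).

Compute the Hessian H = grad^2 f:
  H = [[-1, -1], [-1, 2]]
Verify stationarity: grad f(x*) = H x* + g = (0, 0).
Eigenvalues of H: -1.3028, 2.3028.
Eigenvalues have mixed signs, so H is indefinite -> x* is a saddle point.

saddle


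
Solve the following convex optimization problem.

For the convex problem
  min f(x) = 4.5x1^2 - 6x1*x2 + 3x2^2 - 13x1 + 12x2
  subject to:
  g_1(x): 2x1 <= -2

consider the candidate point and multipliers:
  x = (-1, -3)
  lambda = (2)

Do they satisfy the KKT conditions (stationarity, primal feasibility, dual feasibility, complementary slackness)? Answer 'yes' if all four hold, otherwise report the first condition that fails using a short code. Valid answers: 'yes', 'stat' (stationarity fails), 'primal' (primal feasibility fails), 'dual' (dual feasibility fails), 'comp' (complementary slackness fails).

Gradient of f: grad f(x) = Q x + c = (-4, 0)
Constraint values g_i(x) = a_i^T x - b_i:
  g_1((-1, -3)) = 0
Stationarity residual: grad f(x) + sum_i lambda_i a_i = (0, 0)
  -> stationarity OK
Primal feasibility (all g_i <= 0): OK
Dual feasibility (all lambda_i >= 0): OK
Complementary slackness (lambda_i * g_i(x) = 0 for all i): OK

Verdict: yes, KKT holds.

yes


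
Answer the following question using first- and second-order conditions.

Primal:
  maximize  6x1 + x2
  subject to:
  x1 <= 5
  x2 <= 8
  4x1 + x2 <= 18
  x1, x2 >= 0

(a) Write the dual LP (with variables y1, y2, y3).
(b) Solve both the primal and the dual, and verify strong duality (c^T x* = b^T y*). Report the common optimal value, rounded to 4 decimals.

The standard primal-dual pair for 'max c^T x s.t. A x <= b, x >= 0' is:
  Dual:  min b^T y  s.t.  A^T y >= c,  y >= 0.

So the dual LP is:
  minimize  5y1 + 8y2 + 18y3
  subject to:
    y1 + 4y3 >= 6
    y2 + y3 >= 1
    y1, y2, y3 >= 0

Solving the primal: x* = (4.5, 0).
  primal value c^T x* = 27.
Solving the dual: y* = (0, 0, 1.5).
  dual value b^T y* = 27.
Strong duality: c^T x* = b^T y*. Confirmed.

27


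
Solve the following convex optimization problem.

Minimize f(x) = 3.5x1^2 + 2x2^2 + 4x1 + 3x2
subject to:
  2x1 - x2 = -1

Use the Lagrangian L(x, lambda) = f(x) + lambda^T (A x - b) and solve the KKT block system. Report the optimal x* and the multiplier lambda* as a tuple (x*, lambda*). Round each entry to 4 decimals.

Form the Lagrangian:
  L(x, lambda) = (1/2) x^T Q x + c^T x + lambda^T (A x - b)
Stationarity (grad_x L = 0): Q x + c + A^T lambda = 0.
Primal feasibility: A x = b.

This gives the KKT block system:
  [ Q   A^T ] [ x     ]   [-c ]
  [ A    0  ] [ lambda ] = [ b ]

Solving the linear system:
  x*      = (-0.7826, -0.5652)
  lambda* = (0.7391)
  f(x*)   = -2.0435

x* = (-0.7826, -0.5652), lambda* = (0.7391)


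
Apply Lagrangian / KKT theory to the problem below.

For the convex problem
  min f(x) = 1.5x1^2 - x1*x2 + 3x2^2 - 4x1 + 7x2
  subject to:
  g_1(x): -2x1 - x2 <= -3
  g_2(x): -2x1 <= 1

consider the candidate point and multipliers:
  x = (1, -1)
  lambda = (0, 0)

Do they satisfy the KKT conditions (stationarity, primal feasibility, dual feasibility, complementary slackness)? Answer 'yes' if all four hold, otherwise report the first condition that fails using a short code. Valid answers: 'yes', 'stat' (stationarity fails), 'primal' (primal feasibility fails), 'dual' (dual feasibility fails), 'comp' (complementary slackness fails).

Gradient of f: grad f(x) = Q x + c = (0, 0)
Constraint values g_i(x) = a_i^T x - b_i:
  g_1((1, -1)) = 2
  g_2((1, -1)) = -3
Stationarity residual: grad f(x) + sum_i lambda_i a_i = (0, 0)
  -> stationarity OK
Primal feasibility (all g_i <= 0): FAILS
Dual feasibility (all lambda_i >= 0): OK
Complementary slackness (lambda_i * g_i(x) = 0 for all i): OK

Verdict: the first failing condition is primal_feasibility -> primal.

primal


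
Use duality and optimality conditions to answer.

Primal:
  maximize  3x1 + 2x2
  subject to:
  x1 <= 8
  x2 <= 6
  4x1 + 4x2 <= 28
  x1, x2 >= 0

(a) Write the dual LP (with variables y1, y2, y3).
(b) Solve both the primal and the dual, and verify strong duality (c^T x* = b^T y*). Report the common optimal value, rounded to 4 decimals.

The standard primal-dual pair for 'max c^T x s.t. A x <= b, x >= 0' is:
  Dual:  min b^T y  s.t.  A^T y >= c,  y >= 0.

So the dual LP is:
  minimize  8y1 + 6y2 + 28y3
  subject to:
    y1 + 4y3 >= 3
    y2 + 4y3 >= 2
    y1, y2, y3 >= 0

Solving the primal: x* = (7, 0).
  primal value c^T x* = 21.
Solving the dual: y* = (0, 0, 0.75).
  dual value b^T y* = 21.
Strong duality: c^T x* = b^T y*. Confirmed.

21


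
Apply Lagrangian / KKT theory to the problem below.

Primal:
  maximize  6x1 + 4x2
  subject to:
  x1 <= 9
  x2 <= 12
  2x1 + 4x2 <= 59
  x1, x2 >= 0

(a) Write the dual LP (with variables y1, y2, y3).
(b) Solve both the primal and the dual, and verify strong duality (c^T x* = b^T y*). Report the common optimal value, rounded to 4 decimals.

The standard primal-dual pair for 'max c^T x s.t. A x <= b, x >= 0' is:
  Dual:  min b^T y  s.t.  A^T y >= c,  y >= 0.

So the dual LP is:
  minimize  9y1 + 12y2 + 59y3
  subject to:
    y1 + 2y3 >= 6
    y2 + 4y3 >= 4
    y1, y2, y3 >= 0

Solving the primal: x* = (9, 10.25).
  primal value c^T x* = 95.
Solving the dual: y* = (4, 0, 1).
  dual value b^T y* = 95.
Strong duality: c^T x* = b^T y*. Confirmed.

95


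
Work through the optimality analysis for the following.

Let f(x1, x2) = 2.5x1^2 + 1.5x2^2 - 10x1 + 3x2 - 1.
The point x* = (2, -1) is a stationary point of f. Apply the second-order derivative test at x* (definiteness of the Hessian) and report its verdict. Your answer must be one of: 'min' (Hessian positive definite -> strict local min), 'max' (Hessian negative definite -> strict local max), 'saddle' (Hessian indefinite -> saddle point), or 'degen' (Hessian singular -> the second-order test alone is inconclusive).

Compute the Hessian H = grad^2 f:
  H = [[5, 0], [0, 3]]
Verify stationarity: grad f(x*) = H x* + g = (0, 0).
Eigenvalues of H: 3, 5.
Both eigenvalues > 0, so H is positive definite -> x* is a strict local min.

min


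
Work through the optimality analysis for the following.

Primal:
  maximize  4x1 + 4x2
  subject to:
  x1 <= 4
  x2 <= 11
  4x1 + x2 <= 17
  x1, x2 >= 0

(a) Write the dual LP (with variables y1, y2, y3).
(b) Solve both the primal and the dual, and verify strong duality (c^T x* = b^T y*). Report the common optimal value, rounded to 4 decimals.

The standard primal-dual pair for 'max c^T x s.t. A x <= b, x >= 0' is:
  Dual:  min b^T y  s.t.  A^T y >= c,  y >= 0.

So the dual LP is:
  minimize  4y1 + 11y2 + 17y3
  subject to:
    y1 + 4y3 >= 4
    y2 + y3 >= 4
    y1, y2, y3 >= 0

Solving the primal: x* = (1.5, 11).
  primal value c^T x* = 50.
Solving the dual: y* = (0, 3, 1).
  dual value b^T y* = 50.
Strong duality: c^T x* = b^T y*. Confirmed.

50


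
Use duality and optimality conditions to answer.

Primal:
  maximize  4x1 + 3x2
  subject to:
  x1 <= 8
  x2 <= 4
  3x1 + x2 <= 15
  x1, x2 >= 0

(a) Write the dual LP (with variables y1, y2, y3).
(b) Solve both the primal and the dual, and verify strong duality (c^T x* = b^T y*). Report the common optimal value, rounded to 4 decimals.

The standard primal-dual pair for 'max c^T x s.t. A x <= b, x >= 0' is:
  Dual:  min b^T y  s.t.  A^T y >= c,  y >= 0.

So the dual LP is:
  minimize  8y1 + 4y2 + 15y3
  subject to:
    y1 + 3y3 >= 4
    y2 + y3 >= 3
    y1, y2, y3 >= 0

Solving the primal: x* = (3.6667, 4).
  primal value c^T x* = 26.6667.
Solving the dual: y* = (0, 1.6667, 1.3333).
  dual value b^T y* = 26.6667.
Strong duality: c^T x* = b^T y*. Confirmed.

26.6667


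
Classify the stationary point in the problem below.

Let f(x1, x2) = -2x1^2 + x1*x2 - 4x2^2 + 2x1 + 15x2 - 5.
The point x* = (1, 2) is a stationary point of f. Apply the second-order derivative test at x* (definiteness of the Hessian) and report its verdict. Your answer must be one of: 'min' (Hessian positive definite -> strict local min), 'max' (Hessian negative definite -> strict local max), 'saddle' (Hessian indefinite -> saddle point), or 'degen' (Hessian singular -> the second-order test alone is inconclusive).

Compute the Hessian H = grad^2 f:
  H = [[-4, 1], [1, -8]]
Verify stationarity: grad f(x*) = H x* + g = (0, 0).
Eigenvalues of H: -8.2361, -3.7639.
Both eigenvalues < 0, so H is negative definite -> x* is a strict local max.

max


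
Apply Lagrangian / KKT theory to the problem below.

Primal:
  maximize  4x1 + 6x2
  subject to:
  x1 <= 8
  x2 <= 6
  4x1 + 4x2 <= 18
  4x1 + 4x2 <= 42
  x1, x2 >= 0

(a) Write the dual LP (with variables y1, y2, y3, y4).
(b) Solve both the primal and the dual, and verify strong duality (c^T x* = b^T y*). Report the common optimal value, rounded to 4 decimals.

The standard primal-dual pair for 'max c^T x s.t. A x <= b, x >= 0' is:
  Dual:  min b^T y  s.t.  A^T y >= c,  y >= 0.

So the dual LP is:
  minimize  8y1 + 6y2 + 18y3 + 42y4
  subject to:
    y1 + 4y3 + 4y4 >= 4
    y2 + 4y3 + 4y4 >= 6
    y1, y2, y3, y4 >= 0

Solving the primal: x* = (0, 4.5).
  primal value c^T x* = 27.
Solving the dual: y* = (0, 0, 1.5, 0).
  dual value b^T y* = 27.
Strong duality: c^T x* = b^T y*. Confirmed.

27


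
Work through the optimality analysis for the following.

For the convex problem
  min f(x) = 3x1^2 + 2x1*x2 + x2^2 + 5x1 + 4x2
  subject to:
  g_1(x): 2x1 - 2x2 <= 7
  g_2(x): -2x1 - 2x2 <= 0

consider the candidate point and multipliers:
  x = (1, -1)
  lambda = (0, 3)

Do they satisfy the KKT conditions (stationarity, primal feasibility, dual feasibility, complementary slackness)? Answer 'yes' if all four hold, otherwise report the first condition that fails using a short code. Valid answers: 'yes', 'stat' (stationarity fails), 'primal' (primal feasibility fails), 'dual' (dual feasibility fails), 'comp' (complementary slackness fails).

Gradient of f: grad f(x) = Q x + c = (9, 4)
Constraint values g_i(x) = a_i^T x - b_i:
  g_1((1, -1)) = -3
  g_2((1, -1)) = 0
Stationarity residual: grad f(x) + sum_i lambda_i a_i = (3, -2)
  -> stationarity FAILS
Primal feasibility (all g_i <= 0): OK
Dual feasibility (all lambda_i >= 0): OK
Complementary slackness (lambda_i * g_i(x) = 0 for all i): OK

Verdict: the first failing condition is stationarity -> stat.

stat


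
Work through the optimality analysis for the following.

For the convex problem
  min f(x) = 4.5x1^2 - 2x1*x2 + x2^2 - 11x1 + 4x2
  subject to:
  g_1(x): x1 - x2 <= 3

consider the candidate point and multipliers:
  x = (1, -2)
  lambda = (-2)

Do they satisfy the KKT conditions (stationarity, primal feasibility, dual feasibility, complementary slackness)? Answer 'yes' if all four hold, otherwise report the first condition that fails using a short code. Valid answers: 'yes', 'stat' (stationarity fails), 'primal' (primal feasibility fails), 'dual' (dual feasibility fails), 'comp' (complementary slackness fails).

Gradient of f: grad f(x) = Q x + c = (2, -2)
Constraint values g_i(x) = a_i^T x - b_i:
  g_1((1, -2)) = 0
Stationarity residual: grad f(x) + sum_i lambda_i a_i = (0, 0)
  -> stationarity OK
Primal feasibility (all g_i <= 0): OK
Dual feasibility (all lambda_i >= 0): FAILS
Complementary slackness (lambda_i * g_i(x) = 0 for all i): OK

Verdict: the first failing condition is dual_feasibility -> dual.

dual


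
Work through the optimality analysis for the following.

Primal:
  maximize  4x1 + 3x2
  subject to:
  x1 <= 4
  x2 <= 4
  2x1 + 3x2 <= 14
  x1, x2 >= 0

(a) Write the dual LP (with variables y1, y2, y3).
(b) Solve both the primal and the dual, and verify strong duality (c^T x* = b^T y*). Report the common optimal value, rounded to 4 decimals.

The standard primal-dual pair for 'max c^T x s.t. A x <= b, x >= 0' is:
  Dual:  min b^T y  s.t.  A^T y >= c,  y >= 0.

So the dual LP is:
  minimize  4y1 + 4y2 + 14y3
  subject to:
    y1 + 2y3 >= 4
    y2 + 3y3 >= 3
    y1, y2, y3 >= 0

Solving the primal: x* = (4, 2).
  primal value c^T x* = 22.
Solving the dual: y* = (2, 0, 1).
  dual value b^T y* = 22.
Strong duality: c^T x* = b^T y*. Confirmed.

22


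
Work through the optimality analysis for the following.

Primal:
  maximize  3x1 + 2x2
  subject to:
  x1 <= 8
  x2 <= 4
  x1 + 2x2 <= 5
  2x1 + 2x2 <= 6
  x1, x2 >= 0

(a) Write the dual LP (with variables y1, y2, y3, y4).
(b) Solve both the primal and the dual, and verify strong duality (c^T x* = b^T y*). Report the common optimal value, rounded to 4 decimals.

The standard primal-dual pair for 'max c^T x s.t. A x <= b, x >= 0' is:
  Dual:  min b^T y  s.t.  A^T y >= c,  y >= 0.

So the dual LP is:
  minimize  8y1 + 4y2 + 5y3 + 6y4
  subject to:
    y1 + y3 + 2y4 >= 3
    y2 + 2y3 + 2y4 >= 2
    y1, y2, y3, y4 >= 0

Solving the primal: x* = (3, 0).
  primal value c^T x* = 9.
Solving the dual: y* = (0, 0, 0, 1.5).
  dual value b^T y* = 9.
Strong duality: c^T x* = b^T y*. Confirmed.

9


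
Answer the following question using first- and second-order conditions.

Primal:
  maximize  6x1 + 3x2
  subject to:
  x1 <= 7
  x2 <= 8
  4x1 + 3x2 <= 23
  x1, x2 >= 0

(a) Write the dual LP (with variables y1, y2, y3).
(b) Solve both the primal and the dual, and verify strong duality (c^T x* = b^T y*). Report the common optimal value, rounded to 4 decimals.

The standard primal-dual pair for 'max c^T x s.t. A x <= b, x >= 0' is:
  Dual:  min b^T y  s.t.  A^T y >= c,  y >= 0.

So the dual LP is:
  minimize  7y1 + 8y2 + 23y3
  subject to:
    y1 + 4y3 >= 6
    y2 + 3y3 >= 3
    y1, y2, y3 >= 0

Solving the primal: x* = (5.75, 0).
  primal value c^T x* = 34.5.
Solving the dual: y* = (0, 0, 1.5).
  dual value b^T y* = 34.5.
Strong duality: c^T x* = b^T y*. Confirmed.

34.5


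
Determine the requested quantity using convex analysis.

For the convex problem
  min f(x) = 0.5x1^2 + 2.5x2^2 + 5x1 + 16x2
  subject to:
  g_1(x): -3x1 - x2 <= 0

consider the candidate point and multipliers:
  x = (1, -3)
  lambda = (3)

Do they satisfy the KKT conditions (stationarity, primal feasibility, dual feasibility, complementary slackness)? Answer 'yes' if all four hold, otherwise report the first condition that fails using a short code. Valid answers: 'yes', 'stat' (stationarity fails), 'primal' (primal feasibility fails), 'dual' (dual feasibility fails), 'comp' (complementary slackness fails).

Gradient of f: grad f(x) = Q x + c = (6, 1)
Constraint values g_i(x) = a_i^T x - b_i:
  g_1((1, -3)) = 0
Stationarity residual: grad f(x) + sum_i lambda_i a_i = (-3, -2)
  -> stationarity FAILS
Primal feasibility (all g_i <= 0): OK
Dual feasibility (all lambda_i >= 0): OK
Complementary slackness (lambda_i * g_i(x) = 0 for all i): OK

Verdict: the first failing condition is stationarity -> stat.

stat


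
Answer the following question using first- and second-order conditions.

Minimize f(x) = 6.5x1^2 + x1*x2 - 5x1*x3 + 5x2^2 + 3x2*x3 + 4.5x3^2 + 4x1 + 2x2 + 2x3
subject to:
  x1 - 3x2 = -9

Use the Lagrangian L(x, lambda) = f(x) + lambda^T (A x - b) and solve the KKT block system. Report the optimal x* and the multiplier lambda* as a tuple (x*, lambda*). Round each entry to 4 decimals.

Form the Lagrangian:
  L(x, lambda) = (1/2) x^T Q x + c^T x + lambda^T (A x - b)
Stationarity (grad_x L = 0): Q x + c + A^T lambda = 0.
Primal feasibility: A x = b.

This gives the KKT block system:
  [ Q   A^T ] [ x     ]   [-c ]
  [ A    0  ] [ lambda ] = [ b ]

Solving the linear system:
  x*      = (-1.735, 2.4217, -1.9934)
  lambda* = (6.1671)
  f(x*)   = 24.7104

x* = (-1.735, 2.4217, -1.9934), lambda* = (6.1671)
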